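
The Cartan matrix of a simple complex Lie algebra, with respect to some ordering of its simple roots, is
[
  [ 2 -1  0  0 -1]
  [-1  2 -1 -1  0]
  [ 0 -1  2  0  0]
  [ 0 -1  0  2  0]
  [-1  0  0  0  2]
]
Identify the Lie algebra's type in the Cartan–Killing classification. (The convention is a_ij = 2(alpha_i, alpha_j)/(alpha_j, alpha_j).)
The matrix has rank 5 with 2's on the diagonal. Reading the off-diagonal entries as Dynkin edges (a single edge where a_ij = a_ji = -1; a double or triple edge where a_ij * a_ji = 2 or 3), the diagram is a chain of 3 nodes with a fork of two nodes at one end (D_5). One simple-root ordering that puts it in standard form is (alpha_5, alpha_1, alpha_2, alpha_3, alpha_4). So the algebra is type D_5, i.e. so(10).

D_5 (so(10))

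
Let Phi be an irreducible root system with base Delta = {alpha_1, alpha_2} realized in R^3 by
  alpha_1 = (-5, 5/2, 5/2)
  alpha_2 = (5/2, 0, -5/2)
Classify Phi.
G_2

Compute the Cartan integers a_ij = 2(alpha_i, alpha_j)/(alpha_j, alpha_j); the resulting 2x2 Cartan matrix is
[[2, -3], [-1, 2]].
The roots have two lengths (squared-length ratio 3:1); the short ones are alpha_{2}. The associated Dynkin diagram is two nodes joined by a triple edge (G_2), so the type is G_2.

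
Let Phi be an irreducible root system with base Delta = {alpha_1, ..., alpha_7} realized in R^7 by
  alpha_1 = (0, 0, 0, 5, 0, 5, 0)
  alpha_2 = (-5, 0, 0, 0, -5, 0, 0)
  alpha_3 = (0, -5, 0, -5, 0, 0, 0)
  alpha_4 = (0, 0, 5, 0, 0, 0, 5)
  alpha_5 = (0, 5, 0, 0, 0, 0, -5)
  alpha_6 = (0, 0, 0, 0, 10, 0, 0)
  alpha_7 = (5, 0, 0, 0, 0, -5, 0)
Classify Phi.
C7

Compute the Cartan integers a_ij = 2(alpha_i, alpha_j)/(alpha_j, alpha_j); the resulting 7x7 Cartan matrix is
[[2, 0, -1, 0, 0, 0, -1], [0, 2, 0, 0, 0, -1, -1], [-1, 0, 2, 0, -1, 0, 0], [0, 0, 0, 2, -1, 0, 0], [0, 0, -1, -1, 2, 0, 0], [0, -2, 0, 0, 0, 2, 0], [-1, -1, 0, 0, 0, 0, 2]].
The roots have two lengths (squared-length ratio 2:1); the short ones are alpha_{1,2,3,4,5,7}. The associated Dynkin diagram is a chain of 7 nodes with a double edge at one end; the terminal node there is the unique long simple root (C_7), so the type is C_7 (the algebra sp(14)).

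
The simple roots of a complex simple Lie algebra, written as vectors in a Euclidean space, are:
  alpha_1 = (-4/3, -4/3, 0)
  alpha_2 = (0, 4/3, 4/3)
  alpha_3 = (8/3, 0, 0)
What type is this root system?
Compute the Cartan integers a_ij = 2(alpha_i, alpha_j)/(alpha_j, alpha_j); the resulting 3x3 Cartan matrix is
[[2, -1, -1], [-1, 2, 0], [-2, 0, 2]].
The roots have two lengths (squared-length ratio 2:1); the short ones are alpha_{1,2}. The associated Dynkin diagram is a chain of 3 nodes with a double edge at one end; the terminal node there is the unique long simple root (C_3), so the type is C_3 (the algebra sp(6)).

C_3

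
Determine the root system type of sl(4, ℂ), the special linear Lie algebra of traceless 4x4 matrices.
This is sl(4), which has dimension 4^2 - 1 = 15 and rank 4 - 1 = 3 (a Cartan subalgebra is the diagonal traceless matrices). In the classification of classical Lie algebras, the special linear algebra sl(n+1) has type A_n; here n = 3, so the Dynkin diagram is a chain of 3 nodes with single edges (A_3). Hence the type is A_3.

A_3 (sl(4))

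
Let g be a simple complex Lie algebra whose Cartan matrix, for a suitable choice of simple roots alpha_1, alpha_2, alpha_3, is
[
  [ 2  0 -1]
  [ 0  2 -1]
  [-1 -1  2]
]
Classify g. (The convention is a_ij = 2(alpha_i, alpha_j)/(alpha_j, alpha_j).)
A3

The matrix has rank 3 with 2's on the diagonal. Reading the off-diagonal entries as Dynkin edges (a single edge where a_ij = a_ji = -1; a double or triple edge where a_ij * a_ji = 2 or 3), the diagram is a chain of 3 nodes with single edges (A_3). One simple-root ordering that puts it in standard form is (alpha_1, alpha_3, alpha_2). So the algebra is type A_3, i.e. sl(4).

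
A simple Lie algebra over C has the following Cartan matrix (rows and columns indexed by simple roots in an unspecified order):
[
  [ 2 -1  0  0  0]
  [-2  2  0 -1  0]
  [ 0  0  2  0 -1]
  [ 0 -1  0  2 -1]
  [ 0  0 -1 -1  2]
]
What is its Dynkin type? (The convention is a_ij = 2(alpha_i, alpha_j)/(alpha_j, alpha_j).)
The matrix has rank 5 with 2's on the diagonal. Reading the off-diagonal entries as Dynkin edges (a single edge where a_ij = a_ji = -1; a double or triple edge where a_ij * a_ji = 2 or 3), the diagram is a chain of 5 nodes with a double edge at one end; the terminal node there is the unique short simple root (B_5). One simple-root ordering that puts it in standard form is (alpha_3, alpha_5, alpha_4, alpha_2, alpha_1). So the algebra is type B_5, i.e. so(11).

B_5 (so(11))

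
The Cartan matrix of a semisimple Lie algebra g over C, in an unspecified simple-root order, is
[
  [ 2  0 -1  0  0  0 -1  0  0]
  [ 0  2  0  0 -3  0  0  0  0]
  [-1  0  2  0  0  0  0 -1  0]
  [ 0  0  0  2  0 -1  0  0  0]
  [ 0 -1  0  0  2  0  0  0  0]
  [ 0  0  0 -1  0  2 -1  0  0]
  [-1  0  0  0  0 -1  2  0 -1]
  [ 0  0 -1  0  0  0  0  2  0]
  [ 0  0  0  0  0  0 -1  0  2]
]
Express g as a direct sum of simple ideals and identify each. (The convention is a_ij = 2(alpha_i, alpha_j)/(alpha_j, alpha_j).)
E7 + G2

The diagram associated to this matrix has two connected components: the simple roots {alpha_1, alpha_3, alpha_4, alpha_6, alpha_7, alpha_8, alpha_9} form a chain of 6 nodes with one extra node attached to the third node from one end (E_7), and {alpha_2, alpha_5} form two nodes joined by a triple edge (G_2). A semisimple Lie algebra decomposes uniquely as the direct sum of simple ideals, one per connected component of its Dynkin diagram, so g ≅ E_7 ⊕ G_2 (dimension 133 + 14 = 147).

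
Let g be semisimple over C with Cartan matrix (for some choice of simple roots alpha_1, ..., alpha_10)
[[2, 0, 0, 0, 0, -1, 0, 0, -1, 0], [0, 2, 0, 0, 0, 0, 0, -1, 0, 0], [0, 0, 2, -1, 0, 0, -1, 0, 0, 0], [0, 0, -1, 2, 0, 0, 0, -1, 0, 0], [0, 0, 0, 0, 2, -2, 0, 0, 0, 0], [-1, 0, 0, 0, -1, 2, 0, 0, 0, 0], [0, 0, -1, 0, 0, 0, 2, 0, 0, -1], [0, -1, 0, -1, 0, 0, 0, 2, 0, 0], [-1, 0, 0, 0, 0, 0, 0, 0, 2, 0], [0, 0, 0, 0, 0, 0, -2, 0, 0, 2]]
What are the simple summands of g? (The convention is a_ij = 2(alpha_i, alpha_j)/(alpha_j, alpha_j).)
The diagram associated to this matrix has two connected components: the simple roots {alpha_1, alpha_5, alpha_6, alpha_9} form a chain of 4 nodes with a double edge at one end; the terminal node there is the unique long simple root (C_4), and {alpha_2, alpha_3, alpha_4, alpha_7, alpha_8, alpha_10} form a chain of 6 nodes with a double edge at one end; the terminal node there is the unique long simple root (C_6). A semisimple Lie algebra decomposes uniquely as the direct sum of simple ideals, one per connected component of its Dynkin diagram, so g ≅ C_4 ⊕ C_6 (dimension 36 + 78 = 114).

C4 + C6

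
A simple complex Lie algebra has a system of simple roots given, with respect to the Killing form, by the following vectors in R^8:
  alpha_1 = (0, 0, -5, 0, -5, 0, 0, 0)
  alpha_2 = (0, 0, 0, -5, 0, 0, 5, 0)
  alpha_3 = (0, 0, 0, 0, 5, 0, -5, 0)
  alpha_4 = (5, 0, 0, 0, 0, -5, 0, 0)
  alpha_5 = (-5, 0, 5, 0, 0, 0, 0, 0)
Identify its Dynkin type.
A5

Compute the Cartan integers a_ij = 2(alpha_i, alpha_j)/(alpha_j, alpha_j); the resulting 5x5 Cartan matrix is
[[2, 0, -1, 0, -1], [0, 2, -1, 0, 0], [-1, -1, 2, 0, 0], [0, 0, 0, 2, -1], [-1, 0, 0, -1, 2]].
All simple roots have the same length, so the diagram is simply laced. The associated Dynkin diagram is a chain of 5 nodes with single edges (A_5), so the type is A_5 (the algebra sl(6)).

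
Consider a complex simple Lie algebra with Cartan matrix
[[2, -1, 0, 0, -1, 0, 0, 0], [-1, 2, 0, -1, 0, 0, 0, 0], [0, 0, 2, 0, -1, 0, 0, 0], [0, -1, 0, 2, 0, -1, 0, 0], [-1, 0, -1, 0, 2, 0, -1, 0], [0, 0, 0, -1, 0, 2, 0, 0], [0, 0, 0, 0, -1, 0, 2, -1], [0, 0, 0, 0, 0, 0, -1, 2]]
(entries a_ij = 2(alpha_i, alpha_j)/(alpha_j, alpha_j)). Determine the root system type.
E8

The matrix has rank 8 with 2's on the diagonal. Reading the off-diagonal entries as Dynkin edges (a single edge where a_ij = a_ji = -1; a double or triple edge where a_ij * a_ji = 2 or 3), the diagram is a chain of 7 nodes with one extra node attached to the third node from one end (E_8). One simple-root ordering that puts it in standard form is (alpha_8, alpha_3, alpha_7, alpha_5, alpha_1, alpha_2, alpha_4, alpha_6). So the algebra is type E_8.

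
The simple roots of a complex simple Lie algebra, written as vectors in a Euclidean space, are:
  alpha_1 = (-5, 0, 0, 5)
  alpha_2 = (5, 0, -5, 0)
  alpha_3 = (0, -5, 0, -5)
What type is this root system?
type A_3

Compute the Cartan integers a_ij = 2(alpha_i, alpha_j)/(alpha_j, alpha_j); the resulting 3x3 Cartan matrix is
[[2, -1, -1], [-1, 2, 0], [-1, 0, 2]].
All simple roots have the same length, so the diagram is simply laced. The associated Dynkin diagram is a chain of 3 nodes with single edges (A_3), so the type is A_3 (the algebra sl(4)).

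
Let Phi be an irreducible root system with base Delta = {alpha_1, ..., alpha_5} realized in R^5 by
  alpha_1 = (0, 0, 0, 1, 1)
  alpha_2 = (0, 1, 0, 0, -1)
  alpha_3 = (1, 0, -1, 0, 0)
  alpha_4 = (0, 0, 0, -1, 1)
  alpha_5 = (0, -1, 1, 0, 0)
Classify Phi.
Compute the Cartan integers a_ij = 2(alpha_i, alpha_j)/(alpha_j, alpha_j); the resulting 5x5 Cartan matrix is
[[2, -1, 0, 0, 0], [-1, 2, 0, -1, -1], [0, 0, 2, 0, -1], [0, -1, 0, 2, 0], [0, -1, -1, 0, 2]].
All simple roots have the same length, so the diagram is simply laced. The associated Dynkin diagram is a chain of 3 nodes with a fork of two nodes at one end (D_5), so the type is D_5 (the algebra so(10)).

type D_5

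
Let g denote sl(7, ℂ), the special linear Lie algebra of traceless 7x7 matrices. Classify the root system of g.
This is sl(7), which has dimension 7^2 - 1 = 48 and rank 7 - 1 = 6 (a Cartan subalgebra is the diagonal traceless matrices). In the classification of classical Lie algebras, the special linear algebra sl(n+1) has type A_n; here n = 6, so the Dynkin diagram is a chain of 6 nodes with single edges (A_6). Hence the type is A_6.

A_6 (sl(7))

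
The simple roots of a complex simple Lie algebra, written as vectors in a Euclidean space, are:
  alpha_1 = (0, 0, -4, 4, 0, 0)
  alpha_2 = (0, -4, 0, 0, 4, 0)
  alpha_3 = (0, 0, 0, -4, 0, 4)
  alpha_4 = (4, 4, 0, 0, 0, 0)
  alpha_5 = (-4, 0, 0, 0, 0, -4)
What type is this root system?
Compute the Cartan integers a_ij = 2(alpha_i, alpha_j)/(alpha_j, alpha_j); the resulting 5x5 Cartan matrix is
[[2, 0, -1, 0, 0], [0, 2, 0, -1, 0], [-1, 0, 2, 0, -1], [0, -1, 0, 2, -1], [0, 0, -1, -1, 2]].
All simple roots have the same length, so the diagram is simply laced. The associated Dynkin diagram is a chain of 5 nodes with single edges (A_5), so the type is A_5 (the algebra sl(6)).

A5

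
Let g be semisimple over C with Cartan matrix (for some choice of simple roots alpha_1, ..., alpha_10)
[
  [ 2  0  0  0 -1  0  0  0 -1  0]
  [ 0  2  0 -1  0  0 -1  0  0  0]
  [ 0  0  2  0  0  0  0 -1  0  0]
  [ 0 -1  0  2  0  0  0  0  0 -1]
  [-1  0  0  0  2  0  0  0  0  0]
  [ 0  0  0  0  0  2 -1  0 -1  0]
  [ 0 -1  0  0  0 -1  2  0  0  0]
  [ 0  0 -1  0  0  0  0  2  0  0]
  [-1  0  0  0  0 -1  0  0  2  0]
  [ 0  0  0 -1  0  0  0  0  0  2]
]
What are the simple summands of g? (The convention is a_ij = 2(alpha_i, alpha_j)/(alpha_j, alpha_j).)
A2 + A8

The diagram associated to this matrix has two connected components: the simple roots {alpha_3, alpha_8} form a chain of 2 nodes with single edges (A_2), and {alpha_1, alpha_2, alpha_4, alpha_5, alpha_6, alpha_7, alpha_9, alpha_10} form a chain of 8 nodes with single edges (A_8). A semisimple Lie algebra decomposes uniquely as the direct sum of simple ideals, one per connected component of its Dynkin diagram, so g ≅ A_2 ⊕ A_8 (dimension 8 + 80 = 88).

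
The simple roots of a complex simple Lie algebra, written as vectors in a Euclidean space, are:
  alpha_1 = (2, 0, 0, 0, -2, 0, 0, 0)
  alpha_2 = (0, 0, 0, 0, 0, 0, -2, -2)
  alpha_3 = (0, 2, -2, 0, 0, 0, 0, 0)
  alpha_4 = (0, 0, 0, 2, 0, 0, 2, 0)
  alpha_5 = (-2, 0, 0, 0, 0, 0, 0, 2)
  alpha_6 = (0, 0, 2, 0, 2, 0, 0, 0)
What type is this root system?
Compute the Cartan integers a_ij = 2(alpha_i, alpha_j)/(alpha_j, alpha_j); the resulting 6x6 Cartan matrix is
[[2, 0, 0, 0, -1, -1], [0, 2, 0, -1, -1, 0], [0, 0, 2, 0, 0, -1], [0, -1, 0, 2, 0, 0], [-1, -1, 0, 0, 2, 0], [-1, 0, -1, 0, 0, 2]].
All simple roots have the same length, so the diagram is simply laced. The associated Dynkin diagram is a chain of 6 nodes with single edges (A_6), so the type is A_6 (the algebra sl(7)).

A6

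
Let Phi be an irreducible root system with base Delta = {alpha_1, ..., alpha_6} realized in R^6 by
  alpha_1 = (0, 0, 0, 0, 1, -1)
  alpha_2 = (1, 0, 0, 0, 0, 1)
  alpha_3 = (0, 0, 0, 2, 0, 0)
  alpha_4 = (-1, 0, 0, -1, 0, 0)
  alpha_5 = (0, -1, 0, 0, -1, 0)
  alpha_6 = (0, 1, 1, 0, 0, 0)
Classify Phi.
C_6

Compute the Cartan integers a_ij = 2(alpha_i, alpha_j)/(alpha_j, alpha_j); the resulting 6x6 Cartan matrix is
[[2, -1, 0, 0, -1, 0], [-1, 2, 0, -1, 0, 0], [0, 0, 2, -2, 0, 0], [0, -1, -1, 2, 0, 0], [-1, 0, 0, 0, 2, -1], [0, 0, 0, 0, -1, 2]].
The roots have two lengths (squared-length ratio 2:1); the short ones are alpha_{1,2,4,5,6}. The associated Dynkin diagram is a chain of 6 nodes with a double edge at one end; the terminal node there is the unique long simple root (C_6), so the type is C_6 (the algebra sp(12)).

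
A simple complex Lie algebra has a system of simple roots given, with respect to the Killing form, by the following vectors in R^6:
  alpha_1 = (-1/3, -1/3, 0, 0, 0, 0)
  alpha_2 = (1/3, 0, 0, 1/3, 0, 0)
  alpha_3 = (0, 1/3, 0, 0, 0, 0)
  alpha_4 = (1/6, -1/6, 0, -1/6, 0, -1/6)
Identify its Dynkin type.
F_4

Compute the Cartan integers a_ij = 2(alpha_i, alpha_j)/(alpha_j, alpha_j); the resulting 4x4 Cartan matrix is
[[2, -1, -2, 0], [-1, 2, 0, 0], [-1, 0, 2, -1], [0, 0, -1, 2]].
The roots have two lengths (squared-length ratio 2:1); the short ones are alpha_{3,4}. The associated Dynkin diagram is a chain of 4 nodes with a double edge between the middle two (F_4), so the type is F_4.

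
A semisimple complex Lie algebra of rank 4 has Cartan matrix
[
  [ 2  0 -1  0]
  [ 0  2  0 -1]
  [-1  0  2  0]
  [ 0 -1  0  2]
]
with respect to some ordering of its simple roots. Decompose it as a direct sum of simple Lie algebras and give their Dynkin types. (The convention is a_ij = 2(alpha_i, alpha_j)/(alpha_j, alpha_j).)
type A_2 ⊕ type A_2

The diagram associated to this matrix has two connected components: the simple roots {alpha_2, alpha_4} form a chain of 2 nodes with single edges (A_2), and {alpha_1, alpha_3} form a chain of 2 nodes with single edges (A_2). A semisimple Lie algebra decomposes uniquely as the direct sum of simple ideals, one per connected component of its Dynkin diagram, so g ≅ A_2 ⊕ A_2 (dimension 8 + 8 = 16).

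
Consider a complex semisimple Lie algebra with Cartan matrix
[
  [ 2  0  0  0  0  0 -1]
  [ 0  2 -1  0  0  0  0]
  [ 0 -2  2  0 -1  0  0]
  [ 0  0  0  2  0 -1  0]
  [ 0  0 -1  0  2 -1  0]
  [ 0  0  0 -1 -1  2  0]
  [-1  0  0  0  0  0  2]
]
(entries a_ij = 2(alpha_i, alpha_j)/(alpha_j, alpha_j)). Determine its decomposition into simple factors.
A_2 ⊕ B_5

The diagram associated to this matrix has two connected components: the simple roots {alpha_1, alpha_7} form a chain of 2 nodes with single edges (A_2), and {alpha_2, alpha_3, alpha_4, alpha_5, alpha_6} form a chain of 5 nodes with a double edge at one end; the terminal node there is the unique short simple root (B_5). A semisimple Lie algebra decomposes uniquely as the direct sum of simple ideals, one per connected component of its Dynkin diagram, so g ≅ A_2 ⊕ B_5 (dimension 8 + 55 = 63).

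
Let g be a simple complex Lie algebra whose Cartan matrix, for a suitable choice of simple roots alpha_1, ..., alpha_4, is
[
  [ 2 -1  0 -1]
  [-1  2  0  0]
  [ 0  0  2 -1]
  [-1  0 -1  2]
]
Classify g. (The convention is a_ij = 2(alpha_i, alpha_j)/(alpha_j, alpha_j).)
A4

The matrix has rank 4 with 2's on the diagonal. Reading the off-diagonal entries as Dynkin edges (a single edge where a_ij = a_ji = -1; a double or triple edge where a_ij * a_ji = 2 or 3), the diagram is a chain of 4 nodes with single edges (A_4). One simple-root ordering that puts it in standard form is (alpha_2, alpha_1, alpha_4, alpha_3). So the algebra is type A_4, i.e. sl(5).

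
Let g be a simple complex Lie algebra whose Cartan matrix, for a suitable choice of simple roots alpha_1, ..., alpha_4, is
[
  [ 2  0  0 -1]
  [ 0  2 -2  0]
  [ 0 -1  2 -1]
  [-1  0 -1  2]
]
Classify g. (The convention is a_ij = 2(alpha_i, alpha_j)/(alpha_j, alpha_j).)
The matrix has rank 4 with 2's on the diagonal. Reading the off-diagonal entries as Dynkin edges (a single edge where a_ij = a_ji = -1; a double or triple edge where a_ij * a_ji = 2 or 3), the diagram is a chain of 4 nodes with a double edge at one end; the terminal node there is the unique long simple root (C_4). One simple-root ordering that puts it in standard form is (alpha_1, alpha_4, alpha_3, alpha_2). So the algebra is type C_4, i.e. sp(8).

C_4 (sp(8))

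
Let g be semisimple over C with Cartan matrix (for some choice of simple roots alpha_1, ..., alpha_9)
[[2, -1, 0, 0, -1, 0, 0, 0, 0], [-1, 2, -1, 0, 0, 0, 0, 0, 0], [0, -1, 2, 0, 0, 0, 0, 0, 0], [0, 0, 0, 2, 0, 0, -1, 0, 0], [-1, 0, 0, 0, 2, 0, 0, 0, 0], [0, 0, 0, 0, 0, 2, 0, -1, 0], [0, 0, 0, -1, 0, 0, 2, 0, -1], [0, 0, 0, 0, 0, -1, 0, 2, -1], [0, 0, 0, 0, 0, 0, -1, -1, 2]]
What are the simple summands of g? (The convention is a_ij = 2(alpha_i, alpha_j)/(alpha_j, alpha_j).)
The diagram associated to this matrix has two connected components: the simple roots {alpha_1, alpha_2, alpha_3, alpha_5} form a chain of 4 nodes with single edges (A_4), and {alpha_4, alpha_6, alpha_7, alpha_8, alpha_9} form a chain of 5 nodes with single edges (A_5). A semisimple Lie algebra decomposes uniquely as the direct sum of simple ideals, one per connected component of its Dynkin diagram, so g ≅ A_4 ⊕ A_5 (dimension 24 + 35 = 59).

type A_4 ⊕ type A_5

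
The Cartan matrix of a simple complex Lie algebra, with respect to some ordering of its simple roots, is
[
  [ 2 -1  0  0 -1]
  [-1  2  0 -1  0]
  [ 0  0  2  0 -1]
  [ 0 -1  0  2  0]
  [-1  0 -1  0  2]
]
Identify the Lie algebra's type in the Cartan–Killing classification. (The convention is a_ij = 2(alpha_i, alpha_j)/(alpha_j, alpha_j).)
The matrix has rank 5 with 2's on the diagonal. Reading the off-diagonal entries as Dynkin edges (a single edge where a_ij = a_ji = -1; a double or triple edge where a_ij * a_ji = 2 or 3), the diagram is a chain of 5 nodes with single edges (A_5). One simple-root ordering that puts it in standard form is (alpha_3, alpha_5, alpha_1, alpha_2, alpha_4). So the algebra is type A_5, i.e. sl(6).

A_5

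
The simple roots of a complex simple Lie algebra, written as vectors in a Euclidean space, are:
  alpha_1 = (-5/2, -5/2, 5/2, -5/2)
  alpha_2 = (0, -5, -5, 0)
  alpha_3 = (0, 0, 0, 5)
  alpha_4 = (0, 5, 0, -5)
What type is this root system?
F4

Compute the Cartan integers a_ij = 2(alpha_i, alpha_j)/(alpha_j, alpha_j); the resulting 4x4 Cartan matrix is
[[2, 0, -1, 0], [0, 2, 0, -1], [-1, 0, 2, -1], [0, -1, -2, 2]].
The roots have two lengths (squared-length ratio 2:1); the short ones are alpha_{1,3}. The associated Dynkin diagram is a chain of 4 nodes with a double edge between the middle two (F_4), so the type is F_4.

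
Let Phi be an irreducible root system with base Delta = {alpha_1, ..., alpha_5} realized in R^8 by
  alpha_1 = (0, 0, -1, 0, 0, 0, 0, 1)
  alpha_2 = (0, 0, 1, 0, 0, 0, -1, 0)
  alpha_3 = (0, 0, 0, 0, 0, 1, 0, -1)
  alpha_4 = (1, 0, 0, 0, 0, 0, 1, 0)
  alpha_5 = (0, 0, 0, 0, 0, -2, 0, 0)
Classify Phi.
Compute the Cartan integers a_ij = 2(alpha_i, alpha_j)/(alpha_j, alpha_j); the resulting 5x5 Cartan matrix is
[[2, -1, -1, 0, 0], [-1, 2, 0, -1, 0], [-1, 0, 2, 0, -1], [0, -1, 0, 2, 0], [0, 0, -2, 0, 2]].
The roots have two lengths (squared-length ratio 2:1); the short ones are alpha_{1,2,3,4}. The associated Dynkin diagram is a chain of 5 nodes with a double edge at one end; the terminal node there is the unique long simple root (C_5), so the type is C_5 (the algebra sp(10)).

C5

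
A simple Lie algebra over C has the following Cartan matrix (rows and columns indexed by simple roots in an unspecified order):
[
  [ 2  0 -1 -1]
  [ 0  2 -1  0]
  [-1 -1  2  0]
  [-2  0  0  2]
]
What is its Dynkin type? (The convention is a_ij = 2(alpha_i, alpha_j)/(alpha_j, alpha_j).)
C_4 (sp(8))

The matrix has rank 4 with 2's on the diagonal. Reading the off-diagonal entries as Dynkin edges (a single edge where a_ij = a_ji = -1; a double or triple edge where a_ij * a_ji = 2 or 3), the diagram is a chain of 4 nodes with a double edge at one end; the terminal node there is the unique long simple root (C_4). One simple-root ordering that puts it in standard form is (alpha_2, alpha_3, alpha_1, alpha_4). So the algebra is type C_4, i.e. sp(8).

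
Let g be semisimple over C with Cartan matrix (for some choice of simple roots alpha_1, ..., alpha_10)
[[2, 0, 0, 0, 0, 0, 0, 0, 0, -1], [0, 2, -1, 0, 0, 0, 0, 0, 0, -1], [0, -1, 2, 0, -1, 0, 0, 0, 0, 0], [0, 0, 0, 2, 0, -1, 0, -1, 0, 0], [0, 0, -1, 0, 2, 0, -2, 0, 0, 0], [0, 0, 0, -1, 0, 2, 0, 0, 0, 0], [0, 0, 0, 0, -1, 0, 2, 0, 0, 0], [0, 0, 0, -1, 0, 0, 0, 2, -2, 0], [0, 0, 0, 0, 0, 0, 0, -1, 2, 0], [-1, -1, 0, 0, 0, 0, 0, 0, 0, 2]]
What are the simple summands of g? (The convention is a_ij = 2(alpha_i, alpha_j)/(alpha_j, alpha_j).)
B_4 + B_6

The diagram associated to this matrix has two connected components: the simple roots {alpha_4, alpha_6, alpha_8, alpha_9} form a chain of 4 nodes with a double edge at one end; the terminal node there is the unique short simple root (B_4), and {alpha_1, alpha_2, alpha_3, alpha_5, alpha_7, alpha_10} form a chain of 6 nodes with a double edge at one end; the terminal node there is the unique short simple root (B_6). A semisimple Lie algebra decomposes uniquely as the direct sum of simple ideals, one per connected component of its Dynkin diagram, so g ≅ B_4 ⊕ B_6 (dimension 36 + 78 = 114).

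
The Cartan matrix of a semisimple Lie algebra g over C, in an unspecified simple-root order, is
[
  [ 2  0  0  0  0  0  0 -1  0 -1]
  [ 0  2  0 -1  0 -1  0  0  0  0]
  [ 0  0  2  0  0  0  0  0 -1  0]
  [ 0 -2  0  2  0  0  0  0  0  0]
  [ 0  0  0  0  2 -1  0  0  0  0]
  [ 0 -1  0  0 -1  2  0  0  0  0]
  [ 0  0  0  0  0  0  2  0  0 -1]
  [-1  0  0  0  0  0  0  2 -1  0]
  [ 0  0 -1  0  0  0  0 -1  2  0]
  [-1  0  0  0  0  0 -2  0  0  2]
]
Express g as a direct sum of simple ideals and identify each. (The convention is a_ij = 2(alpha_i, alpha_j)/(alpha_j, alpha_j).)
The diagram associated to this matrix has two connected components: the simple roots {alpha_1, alpha_3, alpha_7, alpha_8, alpha_9, alpha_10} form a chain of 6 nodes with a double edge at one end; the terminal node there is the unique short simple root (B_6), and {alpha_2, alpha_4, alpha_5, alpha_6} form a chain of 4 nodes with a double edge at one end; the terminal node there is the unique long simple root (C_4). A semisimple Lie algebra decomposes uniquely as the direct sum of simple ideals, one per connected component of its Dynkin diagram, so g ≅ B_6 ⊕ C_4 (dimension 78 + 36 = 114).

B_6 (so(13)) + C_4 (sp(8))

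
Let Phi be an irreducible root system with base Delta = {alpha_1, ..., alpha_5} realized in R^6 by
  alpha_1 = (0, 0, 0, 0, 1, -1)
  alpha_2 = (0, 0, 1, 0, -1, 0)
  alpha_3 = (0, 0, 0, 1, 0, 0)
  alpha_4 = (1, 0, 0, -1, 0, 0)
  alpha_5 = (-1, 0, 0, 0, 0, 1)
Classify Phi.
B_5

Compute the Cartan integers a_ij = 2(alpha_i, alpha_j)/(alpha_j, alpha_j); the resulting 5x5 Cartan matrix is
[[2, -1, 0, 0, -1], [-1, 2, 0, 0, 0], [0, 0, 2, -1, 0], [0, 0, -2, 2, -1], [-1, 0, 0, -1, 2]].
The roots have two lengths (squared-length ratio 2:1); the short ones are alpha_{3}. The associated Dynkin diagram is a chain of 5 nodes with a double edge at one end; the terminal node there is the unique short simple root (B_5), so the type is B_5 (the algebra so(11)).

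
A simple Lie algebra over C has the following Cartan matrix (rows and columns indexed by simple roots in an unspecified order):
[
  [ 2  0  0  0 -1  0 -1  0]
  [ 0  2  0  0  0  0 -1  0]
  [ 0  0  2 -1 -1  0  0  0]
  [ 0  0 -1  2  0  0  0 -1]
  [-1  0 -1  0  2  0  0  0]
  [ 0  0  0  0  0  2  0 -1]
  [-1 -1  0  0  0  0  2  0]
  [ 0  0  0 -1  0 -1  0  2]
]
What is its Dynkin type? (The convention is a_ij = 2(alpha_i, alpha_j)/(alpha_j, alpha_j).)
The matrix has rank 8 with 2's on the diagonal. Reading the off-diagonal entries as Dynkin edges (a single edge where a_ij = a_ji = -1; a double or triple edge where a_ij * a_ji = 2 or 3), the diagram is a chain of 8 nodes with single edges (A_8). One simple-root ordering that puts it in standard form is (alpha_6, alpha_8, alpha_4, alpha_3, alpha_5, alpha_1, alpha_7, alpha_2). So the algebra is type A_8, i.e. sl(9).

A_8 (sl(9))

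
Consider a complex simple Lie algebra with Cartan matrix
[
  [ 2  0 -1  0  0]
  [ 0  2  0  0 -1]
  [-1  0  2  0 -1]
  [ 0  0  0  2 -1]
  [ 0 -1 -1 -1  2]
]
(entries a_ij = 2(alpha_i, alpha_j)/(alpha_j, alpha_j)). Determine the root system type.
D_5 (so(10))

The matrix has rank 5 with 2's on the diagonal. Reading the off-diagonal entries as Dynkin edges (a single edge where a_ij = a_ji = -1; a double or triple edge where a_ij * a_ji = 2 or 3), the diagram is a chain of 3 nodes with a fork of two nodes at one end (D_5). One simple-root ordering that puts it in standard form is (alpha_1, alpha_3, alpha_5, alpha_2, alpha_4). So the algebra is type D_5, i.e. so(10).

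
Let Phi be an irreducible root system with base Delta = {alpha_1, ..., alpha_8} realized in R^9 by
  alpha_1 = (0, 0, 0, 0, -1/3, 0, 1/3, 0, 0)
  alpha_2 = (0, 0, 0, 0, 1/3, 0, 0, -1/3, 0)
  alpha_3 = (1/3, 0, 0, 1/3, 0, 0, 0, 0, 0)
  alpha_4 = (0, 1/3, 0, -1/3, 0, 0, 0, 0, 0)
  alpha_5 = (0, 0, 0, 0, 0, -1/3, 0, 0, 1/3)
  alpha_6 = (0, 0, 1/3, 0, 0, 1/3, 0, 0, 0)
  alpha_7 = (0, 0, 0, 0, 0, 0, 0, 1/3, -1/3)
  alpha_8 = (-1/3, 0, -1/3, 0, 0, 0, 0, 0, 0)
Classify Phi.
Compute the Cartan integers a_ij = 2(alpha_i, alpha_j)/(alpha_j, alpha_j); the resulting 8x8 Cartan matrix is
[[2, -1, 0, 0, 0, 0, 0, 0], [-1, 2, 0, 0, 0, 0, -1, 0], [0, 0, 2, -1, 0, 0, 0, -1], [0, 0, -1, 2, 0, 0, 0, 0], [0, 0, 0, 0, 2, -1, -1, 0], [0, 0, 0, 0, -1, 2, 0, -1], [0, -1, 0, 0, -1, 0, 2, 0], [0, 0, -1, 0, 0, -1, 0, 2]].
All simple roots have the same length, so the diagram is simply laced. The associated Dynkin diagram is a chain of 8 nodes with single edges (A_8), so the type is A_8 (the algebra sl(9)).

A_8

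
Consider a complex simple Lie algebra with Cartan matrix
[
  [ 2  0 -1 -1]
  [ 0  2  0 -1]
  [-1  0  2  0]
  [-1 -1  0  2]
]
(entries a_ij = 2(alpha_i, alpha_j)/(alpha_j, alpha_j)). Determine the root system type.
The matrix has rank 4 with 2's on the diagonal. Reading the off-diagonal entries as Dynkin edges (a single edge where a_ij = a_ji = -1; a double or triple edge where a_ij * a_ji = 2 or 3), the diagram is a chain of 4 nodes with single edges (A_4). One simple-root ordering that puts it in standard form is (alpha_3, alpha_1, alpha_4, alpha_2). So the algebra is type A_4, i.e. sl(5).

A_4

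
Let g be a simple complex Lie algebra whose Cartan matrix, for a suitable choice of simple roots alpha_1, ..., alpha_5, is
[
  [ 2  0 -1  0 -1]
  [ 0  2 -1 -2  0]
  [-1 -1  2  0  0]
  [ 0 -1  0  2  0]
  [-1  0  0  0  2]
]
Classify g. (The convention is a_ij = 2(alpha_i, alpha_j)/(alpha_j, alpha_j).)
B_5 (so(11))

The matrix has rank 5 with 2's on the diagonal. Reading the off-diagonal entries as Dynkin edges (a single edge where a_ij = a_ji = -1; a double or triple edge where a_ij * a_ji = 2 or 3), the diagram is a chain of 5 nodes with a double edge at one end; the terminal node there is the unique short simple root (B_5). One simple-root ordering that puts it in standard form is (alpha_5, alpha_1, alpha_3, alpha_2, alpha_4). So the algebra is type B_5, i.e. so(11).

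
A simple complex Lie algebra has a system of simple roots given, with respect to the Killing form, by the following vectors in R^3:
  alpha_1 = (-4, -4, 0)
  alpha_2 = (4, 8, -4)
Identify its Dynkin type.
Compute the Cartan integers a_ij = 2(alpha_i, alpha_j)/(alpha_j, alpha_j); the resulting 2x2 Cartan matrix is
[[2, -1], [-3, 2]].
The roots have two lengths (squared-length ratio 3:1); the short ones are alpha_{1}. The associated Dynkin diagram is two nodes joined by a triple edge (G_2), so the type is G_2.

type G_2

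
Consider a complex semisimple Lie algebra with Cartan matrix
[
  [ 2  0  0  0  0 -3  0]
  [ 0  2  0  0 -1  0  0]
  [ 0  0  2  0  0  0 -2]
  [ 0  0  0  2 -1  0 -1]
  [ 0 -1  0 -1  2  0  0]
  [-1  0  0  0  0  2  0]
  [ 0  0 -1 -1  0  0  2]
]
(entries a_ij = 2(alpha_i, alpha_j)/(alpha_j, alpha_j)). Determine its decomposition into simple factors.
The diagram associated to this matrix has two connected components: the simple roots {alpha_2, alpha_3, alpha_4, alpha_5, alpha_7} form a chain of 5 nodes with a double edge at one end; the terminal node there is the unique long simple root (C_5), and {alpha_1, alpha_6} form two nodes joined by a triple edge (G_2). A semisimple Lie algebra decomposes uniquely as the direct sum of simple ideals, one per connected component of its Dynkin diagram, so g ≅ C_5 ⊕ G_2 (dimension 55 + 14 = 69).

C5 ⊕ G2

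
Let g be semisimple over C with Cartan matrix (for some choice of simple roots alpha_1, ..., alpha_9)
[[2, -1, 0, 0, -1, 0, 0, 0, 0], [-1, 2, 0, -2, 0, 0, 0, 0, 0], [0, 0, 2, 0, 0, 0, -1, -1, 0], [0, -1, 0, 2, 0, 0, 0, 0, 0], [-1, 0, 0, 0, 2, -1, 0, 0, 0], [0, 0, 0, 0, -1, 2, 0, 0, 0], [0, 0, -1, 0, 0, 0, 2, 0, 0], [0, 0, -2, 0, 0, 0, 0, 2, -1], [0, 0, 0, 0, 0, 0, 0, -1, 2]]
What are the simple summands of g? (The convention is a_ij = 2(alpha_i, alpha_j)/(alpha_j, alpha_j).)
The diagram associated to this matrix has two connected components: the simple roots {alpha_1, alpha_2, alpha_4, alpha_5, alpha_6} form a chain of 5 nodes with a double edge at one end; the terminal node there is the unique short simple root (B_5), and {alpha_3, alpha_7, alpha_8, alpha_9} form a chain of 4 nodes with a double edge between the middle two (F_4). A semisimple Lie algebra decomposes uniquely as the direct sum of simple ideals, one per connected component of its Dynkin diagram, so g ≅ B_5 ⊕ F_4 (dimension 55 + 52 = 107).

type B_5 + type F_4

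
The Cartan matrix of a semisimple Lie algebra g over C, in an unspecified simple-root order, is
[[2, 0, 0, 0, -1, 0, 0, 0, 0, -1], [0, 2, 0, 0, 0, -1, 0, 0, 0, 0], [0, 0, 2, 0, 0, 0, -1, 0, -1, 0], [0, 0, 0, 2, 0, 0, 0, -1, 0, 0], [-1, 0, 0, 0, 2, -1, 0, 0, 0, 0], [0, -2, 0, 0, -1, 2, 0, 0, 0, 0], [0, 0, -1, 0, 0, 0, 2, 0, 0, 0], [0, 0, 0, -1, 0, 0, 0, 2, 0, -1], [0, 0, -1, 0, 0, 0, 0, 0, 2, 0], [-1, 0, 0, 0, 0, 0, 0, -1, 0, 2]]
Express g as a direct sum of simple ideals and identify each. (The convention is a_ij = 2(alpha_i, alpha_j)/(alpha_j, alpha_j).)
A3 + B7

The diagram associated to this matrix has two connected components: the simple roots {alpha_3, alpha_7, alpha_9} form a chain of 3 nodes with single edges (A_3), and {alpha_1, alpha_2, alpha_4, alpha_5, alpha_6, alpha_8, alpha_10} form a chain of 7 nodes with a double edge at one end; the terminal node there is the unique short simple root (B_7). A semisimple Lie algebra decomposes uniquely as the direct sum of simple ideals, one per connected component of its Dynkin diagram, so g ≅ A_3 ⊕ B_7 (dimension 15 + 105 = 120).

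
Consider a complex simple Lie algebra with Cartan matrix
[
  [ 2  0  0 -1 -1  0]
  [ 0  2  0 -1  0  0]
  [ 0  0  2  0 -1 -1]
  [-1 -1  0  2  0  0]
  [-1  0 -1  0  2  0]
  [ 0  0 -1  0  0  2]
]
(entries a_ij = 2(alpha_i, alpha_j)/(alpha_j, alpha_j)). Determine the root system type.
The matrix has rank 6 with 2's on the diagonal. Reading the off-diagonal entries as Dynkin edges (a single edge where a_ij = a_ji = -1; a double or triple edge where a_ij * a_ji = 2 or 3), the diagram is a chain of 6 nodes with single edges (A_6). One simple-root ordering that puts it in standard form is (alpha_2, alpha_4, alpha_1, alpha_5, alpha_3, alpha_6). So the algebra is type A_6, i.e. sl(7).

A_6 (sl(7))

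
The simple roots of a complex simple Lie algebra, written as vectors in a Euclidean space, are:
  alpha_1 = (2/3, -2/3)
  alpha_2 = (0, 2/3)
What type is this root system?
Compute the Cartan integers a_ij = 2(alpha_i, alpha_j)/(alpha_j, alpha_j); the resulting 2x2 Cartan matrix is
[[2, -2], [-1, 2]].
The roots have two lengths (squared-length ratio 2:1); the short ones are alpha_{2}. The associated Dynkin diagram is a chain of 2 nodes with a double edge at one end; the terminal node there is the unique short simple root (B_2), so the type is B_2 (the algebra so(5)).

B_2 (so(5))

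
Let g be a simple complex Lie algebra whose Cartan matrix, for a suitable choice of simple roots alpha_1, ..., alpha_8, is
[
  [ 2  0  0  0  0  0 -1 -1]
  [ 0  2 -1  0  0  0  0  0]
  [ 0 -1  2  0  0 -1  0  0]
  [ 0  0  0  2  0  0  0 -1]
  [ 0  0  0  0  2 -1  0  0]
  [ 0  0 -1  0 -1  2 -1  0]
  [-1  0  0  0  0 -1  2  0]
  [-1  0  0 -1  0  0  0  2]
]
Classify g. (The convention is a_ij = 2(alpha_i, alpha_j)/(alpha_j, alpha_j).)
E_8

The matrix has rank 8 with 2's on the diagonal. Reading the off-diagonal entries as Dynkin edges (a single edge where a_ij = a_ji = -1; a double or triple edge where a_ij * a_ji = 2 or 3), the diagram is a chain of 7 nodes with one extra node attached to the third node from one end (E_8). One simple-root ordering that puts it in standard form is (alpha_2, alpha_5, alpha_3, alpha_6, alpha_7, alpha_1, alpha_8, alpha_4). So the algebra is type E_8.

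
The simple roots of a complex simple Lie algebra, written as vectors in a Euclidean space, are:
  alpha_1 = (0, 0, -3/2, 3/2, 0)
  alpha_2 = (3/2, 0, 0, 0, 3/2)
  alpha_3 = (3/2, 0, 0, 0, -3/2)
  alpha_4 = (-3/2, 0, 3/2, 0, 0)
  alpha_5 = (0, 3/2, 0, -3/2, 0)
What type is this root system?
Compute the Cartan integers a_ij = 2(alpha_i, alpha_j)/(alpha_j, alpha_j); the resulting 5x5 Cartan matrix is
[[2, 0, 0, -1, -1], [0, 2, 0, -1, 0], [0, 0, 2, -1, 0], [-1, -1, -1, 2, 0], [-1, 0, 0, 0, 2]].
All simple roots have the same length, so the diagram is simply laced. The associated Dynkin diagram is a chain of 3 nodes with a fork of two nodes at one end (D_5), so the type is D_5 (the algebra so(10)).

D5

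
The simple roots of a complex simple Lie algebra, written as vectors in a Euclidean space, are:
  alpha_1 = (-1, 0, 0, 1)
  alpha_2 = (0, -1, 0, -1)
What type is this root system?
Compute the Cartan integers a_ij = 2(alpha_i, alpha_j)/(alpha_j, alpha_j); the resulting 2x2 Cartan matrix is
[[2, -1], [-1, 2]].
All simple roots have the same length, so the diagram is simply laced. The associated Dynkin diagram is a chain of 2 nodes with single edges (A_2), so the type is A_2 (the algebra sl(3)).

type A_2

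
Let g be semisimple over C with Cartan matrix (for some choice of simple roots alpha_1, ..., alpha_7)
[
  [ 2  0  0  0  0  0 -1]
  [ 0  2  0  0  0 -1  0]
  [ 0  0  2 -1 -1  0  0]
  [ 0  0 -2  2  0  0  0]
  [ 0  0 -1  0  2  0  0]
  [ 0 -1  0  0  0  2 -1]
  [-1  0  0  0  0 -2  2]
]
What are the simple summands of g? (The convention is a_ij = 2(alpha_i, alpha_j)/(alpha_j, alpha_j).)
C_3 (sp(6)) ⊕ F_4

The diagram associated to this matrix has two connected components: the simple roots {alpha_3, alpha_4, alpha_5} form a chain of 3 nodes with a double edge at one end; the terminal node there is the unique long simple root (C_3), and {alpha_1, alpha_2, alpha_6, alpha_7} form a chain of 4 nodes with a double edge between the middle two (F_4). A semisimple Lie algebra decomposes uniquely as the direct sum of simple ideals, one per connected component of its Dynkin diagram, so g ≅ C_3 ⊕ F_4 (dimension 21 + 52 = 73).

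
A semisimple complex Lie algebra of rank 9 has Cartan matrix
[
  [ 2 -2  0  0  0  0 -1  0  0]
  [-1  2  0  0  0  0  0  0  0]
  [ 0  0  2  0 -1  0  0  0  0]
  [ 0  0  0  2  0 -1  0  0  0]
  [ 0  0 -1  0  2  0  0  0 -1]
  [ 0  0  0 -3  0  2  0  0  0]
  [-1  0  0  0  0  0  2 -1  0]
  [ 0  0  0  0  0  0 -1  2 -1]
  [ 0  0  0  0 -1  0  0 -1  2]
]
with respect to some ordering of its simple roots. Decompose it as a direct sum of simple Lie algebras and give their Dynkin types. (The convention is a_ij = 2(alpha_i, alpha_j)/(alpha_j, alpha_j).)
type B_7 + type G_2

The diagram associated to this matrix has two connected components: the simple roots {alpha_1, alpha_2, alpha_3, alpha_5, alpha_7, alpha_8, alpha_9} form a chain of 7 nodes with a double edge at one end; the terminal node there is the unique short simple root (B_7), and {alpha_4, alpha_6} form two nodes joined by a triple edge (G_2). A semisimple Lie algebra decomposes uniquely as the direct sum of simple ideals, one per connected component of its Dynkin diagram, so g ≅ B_7 ⊕ G_2 (dimension 105 + 14 = 119).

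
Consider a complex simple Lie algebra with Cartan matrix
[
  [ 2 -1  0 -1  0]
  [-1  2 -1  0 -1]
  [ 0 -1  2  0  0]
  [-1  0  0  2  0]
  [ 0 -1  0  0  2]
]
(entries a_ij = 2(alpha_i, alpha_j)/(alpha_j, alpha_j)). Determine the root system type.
The matrix has rank 5 with 2's on the diagonal. Reading the off-diagonal entries as Dynkin edges (a single edge where a_ij = a_ji = -1; a double or triple edge where a_ij * a_ji = 2 or 3), the diagram is a chain of 3 nodes with a fork of two nodes at one end (D_5). One simple-root ordering that puts it in standard form is (alpha_4, alpha_1, alpha_2, alpha_3, alpha_5). So the algebra is type D_5, i.e. so(10).

D5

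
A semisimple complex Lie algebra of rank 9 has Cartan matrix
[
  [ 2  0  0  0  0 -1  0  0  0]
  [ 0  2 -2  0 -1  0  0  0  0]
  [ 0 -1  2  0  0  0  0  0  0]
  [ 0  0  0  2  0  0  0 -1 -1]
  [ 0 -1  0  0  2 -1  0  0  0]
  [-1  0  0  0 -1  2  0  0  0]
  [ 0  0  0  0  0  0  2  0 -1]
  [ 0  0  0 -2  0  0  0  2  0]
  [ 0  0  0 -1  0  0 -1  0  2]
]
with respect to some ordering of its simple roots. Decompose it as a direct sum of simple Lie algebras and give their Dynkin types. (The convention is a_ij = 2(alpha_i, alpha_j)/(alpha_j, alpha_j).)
B_5 (so(11)) ⊕ C_4 (sp(8))

The diagram associated to this matrix has two connected components: the simple roots {alpha_1, alpha_2, alpha_3, alpha_5, alpha_6} form a chain of 5 nodes with a double edge at one end; the terminal node there is the unique short simple root (B_5), and {alpha_4, alpha_7, alpha_8, alpha_9} form a chain of 4 nodes with a double edge at one end; the terminal node there is the unique long simple root (C_4). A semisimple Lie algebra decomposes uniquely as the direct sum of simple ideals, one per connected component of its Dynkin diagram, so g ≅ B_5 ⊕ C_4 (dimension 55 + 36 = 91).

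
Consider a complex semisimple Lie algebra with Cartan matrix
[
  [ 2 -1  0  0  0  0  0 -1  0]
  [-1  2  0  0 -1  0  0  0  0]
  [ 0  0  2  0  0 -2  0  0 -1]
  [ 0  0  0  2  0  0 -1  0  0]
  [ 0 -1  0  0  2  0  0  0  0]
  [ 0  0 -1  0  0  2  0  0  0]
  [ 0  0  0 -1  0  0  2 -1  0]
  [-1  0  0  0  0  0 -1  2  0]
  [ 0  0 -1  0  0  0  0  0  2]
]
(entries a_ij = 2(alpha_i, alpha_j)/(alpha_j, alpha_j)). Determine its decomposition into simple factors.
A_6 ⊕ B_3

The diagram associated to this matrix has two connected components: the simple roots {alpha_1, alpha_2, alpha_4, alpha_5, alpha_7, alpha_8} form a chain of 6 nodes with single edges (A_6), and {alpha_3, alpha_6, alpha_9} form a chain of 3 nodes with a double edge at one end; the terminal node there is the unique short simple root (B_3). A semisimple Lie algebra decomposes uniquely as the direct sum of simple ideals, one per connected component of its Dynkin diagram, so g ≅ A_6 ⊕ B_3 (dimension 48 + 21 = 69).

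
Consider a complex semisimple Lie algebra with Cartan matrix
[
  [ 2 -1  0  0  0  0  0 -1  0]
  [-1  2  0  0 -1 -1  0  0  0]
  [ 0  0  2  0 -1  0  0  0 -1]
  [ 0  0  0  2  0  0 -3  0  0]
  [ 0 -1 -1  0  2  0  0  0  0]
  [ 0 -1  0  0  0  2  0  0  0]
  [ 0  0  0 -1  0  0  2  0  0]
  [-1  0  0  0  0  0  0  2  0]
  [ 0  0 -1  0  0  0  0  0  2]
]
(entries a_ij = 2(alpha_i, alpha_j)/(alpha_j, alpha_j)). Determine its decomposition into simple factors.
The diagram associated to this matrix has two connected components: the simple roots {alpha_1, alpha_2, alpha_3, alpha_5, alpha_6, alpha_8, alpha_9} form a chain of 6 nodes with one extra node attached to the third node from one end (E_7), and {alpha_4, alpha_7} form two nodes joined by a triple edge (G_2). A semisimple Lie algebra decomposes uniquely as the direct sum of simple ideals, one per connected component of its Dynkin diagram, so g ≅ E_7 ⊕ G_2 (dimension 133 + 14 = 147).

E_7 ⊕ G_2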